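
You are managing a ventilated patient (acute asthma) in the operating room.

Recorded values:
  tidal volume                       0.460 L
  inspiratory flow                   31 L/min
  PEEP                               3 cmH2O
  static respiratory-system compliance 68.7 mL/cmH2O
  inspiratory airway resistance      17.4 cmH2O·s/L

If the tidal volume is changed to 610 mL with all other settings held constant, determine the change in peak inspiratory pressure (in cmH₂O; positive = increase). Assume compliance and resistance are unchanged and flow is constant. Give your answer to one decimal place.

2.2

PIP = Vt/C + R·V̇ + PEEP (constant-flow equation of motion).
Only the elastic term changes: ΔPIP = ΔVt / C = (610 − 460) / 68.7 = 2.183 cmH2O.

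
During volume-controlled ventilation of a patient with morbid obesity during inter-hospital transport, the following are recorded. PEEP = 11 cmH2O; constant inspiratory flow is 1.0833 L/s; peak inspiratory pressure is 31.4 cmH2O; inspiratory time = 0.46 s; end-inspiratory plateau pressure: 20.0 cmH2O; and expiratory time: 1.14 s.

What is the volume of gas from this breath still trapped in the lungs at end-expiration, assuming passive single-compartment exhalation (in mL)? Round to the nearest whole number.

70

Vt = flow × Ti = 1.0833 L/s × 0.46 s × 1000 mL/L = 498.32 mL.
R = (PIP − Pplat)/V̇ = (31.4 − 20.0) / 1.0833 = 11.4/1.0833 = 10.523 cmH2O·s/L.
C = Vt/(Pplat − PEEP) = 498.32 / (20.0 − 11) = 498.32/9.0 = 55.369 mL/cmH2O.
τ = R × C = 10.523 × 0.05537 L/cmH2O = 0.5827 s.
Fraction remaining = e^(−Te/τ) = e^(−1.14/0.5827) = 0.1414.
Trapped volume = 498.32 × 0.1414 = 70.462 mL.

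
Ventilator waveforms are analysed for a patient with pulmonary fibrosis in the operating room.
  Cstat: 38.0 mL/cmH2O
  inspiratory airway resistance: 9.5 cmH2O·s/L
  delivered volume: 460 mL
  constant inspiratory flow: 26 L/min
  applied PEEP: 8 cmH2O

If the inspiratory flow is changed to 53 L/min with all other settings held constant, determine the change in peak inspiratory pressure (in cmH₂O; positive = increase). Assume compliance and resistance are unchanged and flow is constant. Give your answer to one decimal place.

Flow: 26 L/min ÷ 60 = 0.4333 L/s.
New flow: 53 L/min ÷ 60 = 0.8833 L/s.
PIP = Vt/C + R·V̇ + PEEP (constant-flow equation of motion).
Only the resistive term changes: ΔPIP = R × ΔV̇ = 9.5 × (0.8833 − 0.4333) = 9.5 × 0.45 = 4.275 cmH2O.

4.3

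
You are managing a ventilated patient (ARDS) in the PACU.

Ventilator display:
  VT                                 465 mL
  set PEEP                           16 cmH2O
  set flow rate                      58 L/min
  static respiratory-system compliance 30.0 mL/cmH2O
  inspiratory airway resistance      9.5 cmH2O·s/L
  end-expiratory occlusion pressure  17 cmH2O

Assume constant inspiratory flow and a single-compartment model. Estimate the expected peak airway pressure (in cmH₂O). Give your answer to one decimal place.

Flow: 58 L/min ÷ 60 = 0.9667 L/s.
Total PEEP = 17 cmH2O (set 16 + intrinsic 1); this is the baseline alveolar pressure.
Equation of motion (constant flow): PIP = Vt/C + R·V̇ + PEEP.
PIP = 465/30.0 + 9.5×0.9667 + 17 = 15.5 + 9.184 + 17 = 41.684 cmH2O.

41.7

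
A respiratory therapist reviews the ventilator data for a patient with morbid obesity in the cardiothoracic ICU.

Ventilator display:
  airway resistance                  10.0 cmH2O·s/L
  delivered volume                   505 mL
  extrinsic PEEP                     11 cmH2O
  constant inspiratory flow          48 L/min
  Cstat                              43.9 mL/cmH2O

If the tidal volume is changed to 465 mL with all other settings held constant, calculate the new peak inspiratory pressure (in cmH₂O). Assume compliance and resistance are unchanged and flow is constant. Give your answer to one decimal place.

29.6

Flow: 48 L/min ÷ 60 = 0.8 L/s.
PIP = Vt/C + R·V̇ + PEEP (constant-flow equation of motion).
Only the elastic term changes: ΔPIP = ΔVt / C = (465 − 505) / 43.9 = -0.9112 cmH2O.
Original PIP = 505/43.9 + 10.0×0.8 + 11 = 30.503 cmH2O; new PIP = 30.503 + (-0.9112) = 29.592 cmH2O.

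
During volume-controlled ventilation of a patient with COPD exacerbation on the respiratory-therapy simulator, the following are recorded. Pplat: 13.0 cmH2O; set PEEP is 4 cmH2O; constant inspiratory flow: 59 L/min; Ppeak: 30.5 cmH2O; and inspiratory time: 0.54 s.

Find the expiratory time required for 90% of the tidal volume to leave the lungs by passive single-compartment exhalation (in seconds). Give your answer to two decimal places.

Flow: 59 L/min ÷ 60 = 0.9833 L/s.
Vt = flow × Ti = 0.9833 L/s × 0.54 s × 1000 mL/L = 530.98 mL.
R = (PIP − Pplat)/V̇ = (30.5 − 13.0) / 0.9833 = 17.5/0.9833 = 17.797 cmH2O·s/L.
C = Vt/(Pplat − PEEP) = 530.98 / (13.0 − 4) = 530.98/9.0 = 58.998 mL/cmH2O.
τ = R × C = 17.797 × 0.059 L/cmH2O = 1.05 s.
t = −τ·ln(1 − 0.90) = −1.05·ln(0.1) = 2.418 s.

2.42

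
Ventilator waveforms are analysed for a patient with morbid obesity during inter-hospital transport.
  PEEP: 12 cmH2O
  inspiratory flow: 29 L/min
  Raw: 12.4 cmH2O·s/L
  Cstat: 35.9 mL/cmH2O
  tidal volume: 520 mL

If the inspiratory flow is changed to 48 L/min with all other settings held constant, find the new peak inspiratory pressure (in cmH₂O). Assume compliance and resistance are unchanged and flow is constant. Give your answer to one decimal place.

Flow: 29 L/min ÷ 60 = 0.4833 L/s.
New flow: 48 L/min ÷ 60 = 0.8 L/s.
PIP = Vt/C + R·V̇ + PEEP (constant-flow equation of motion).
Only the resistive term changes: ΔPIP = R × ΔV̇ = 12.4 × (0.8 − 0.4833) = 12.4 × 0.3167 = 3.927 cmH2O.
Original PIP = 520/35.9 + 12.4×0.4833 + 12 = 32.478 cmH2O; new PIP = 32.478 + (3.927) = 36.405 cmH2O.

36.4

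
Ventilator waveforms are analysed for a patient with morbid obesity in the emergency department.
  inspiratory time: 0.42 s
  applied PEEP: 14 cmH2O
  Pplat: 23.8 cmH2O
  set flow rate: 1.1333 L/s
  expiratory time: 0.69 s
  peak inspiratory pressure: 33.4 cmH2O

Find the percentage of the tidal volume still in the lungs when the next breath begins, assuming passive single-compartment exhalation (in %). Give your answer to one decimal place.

18.7

Vt = flow × Ti = 1.1333 L/s × 0.42 s × 1000 mL/L = 475.99 mL.
R = (PIP − Pplat)/V̇ = (33.4 − 23.8) / 1.1333 = 9.6/1.1333 = 8.471 cmH2O·s/L.
C = Vt/(Pplat − PEEP) = 475.99 / (23.8 − 14) = 475.99/9.8 = 48.57 mL/cmH2O.
τ = R × C = 8.471 × 0.04857 L/cmH2O = 0.4114 s.
Fraction remaining at end-expiration = e^(−Te/τ) = e^(−0.69/0.4114) = 0.1869 → 18.69%.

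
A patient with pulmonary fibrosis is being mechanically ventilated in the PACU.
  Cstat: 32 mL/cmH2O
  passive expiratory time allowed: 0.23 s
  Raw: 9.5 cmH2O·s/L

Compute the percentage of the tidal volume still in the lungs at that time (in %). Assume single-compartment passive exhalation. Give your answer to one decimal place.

τ = R × C = 9.5 × 32 mL/cmH2O = 9.5 × 0.032 L/cmH2O = 0.304 s.
Passive exhalation: V(t)/V₀ = e^(−t/τ) = e^(−0.23/0.304) = 0.4693.
Fraction remaining = 0.4693 → 46.93%.

46.9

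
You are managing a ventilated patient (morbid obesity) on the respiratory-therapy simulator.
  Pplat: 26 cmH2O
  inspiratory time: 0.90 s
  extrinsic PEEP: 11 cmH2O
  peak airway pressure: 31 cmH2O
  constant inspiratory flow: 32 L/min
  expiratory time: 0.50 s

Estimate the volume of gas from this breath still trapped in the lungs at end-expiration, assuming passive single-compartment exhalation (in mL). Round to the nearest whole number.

91

Flow: 32 L/min ÷ 60 = 0.5333 L/s.
Vt = flow × Ti = 0.5333 L/s × 0.90 s × 1000 mL/L = 479.97 mL.
R = (PIP − Pplat)/V̇ = (31 − 26) / 0.5333 = 5.0/0.5333 = 9.376 cmH2O·s/L.
C = Vt/(Pplat − PEEP) = 479.97 / (26 − 11) = 479.97/15.0 = 31.998 mL/cmH2O.
τ = R × C = 9.376 × 0.032 L/cmH2O = 0.3 s.
Fraction remaining = e^(−Te/τ) = e^(−0.50/0.3) = 0.1889.
Trapped volume = 479.97 × 0.1889 = 90.666 mL.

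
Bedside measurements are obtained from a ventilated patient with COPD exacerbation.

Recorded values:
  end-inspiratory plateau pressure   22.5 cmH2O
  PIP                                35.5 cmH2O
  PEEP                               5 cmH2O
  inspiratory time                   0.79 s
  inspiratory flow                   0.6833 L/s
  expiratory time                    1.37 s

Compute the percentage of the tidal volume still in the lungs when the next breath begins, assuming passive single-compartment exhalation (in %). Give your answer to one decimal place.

Vt = flow × Ti = 0.6833 L/s × 0.79 s × 1000 mL/L = 539.81 mL.
R = (PIP − Pplat)/V̇ = (35.5 − 22.5) / 0.6833 = 13.0/0.6833 = 19.025 cmH2O·s/L.
C = Vt/(Pplat − PEEP) = 539.81 / (22.5 − 5) = 539.81/17.5 = 30.846 mL/cmH2O.
τ = R × C = 19.025 × 0.03085 L/cmH2O = 0.5869 s.
Fraction remaining at end-expiration = e^(−Te/τ) = e^(−1.37/0.5869) = 0.09688 → 9.688%.

9.7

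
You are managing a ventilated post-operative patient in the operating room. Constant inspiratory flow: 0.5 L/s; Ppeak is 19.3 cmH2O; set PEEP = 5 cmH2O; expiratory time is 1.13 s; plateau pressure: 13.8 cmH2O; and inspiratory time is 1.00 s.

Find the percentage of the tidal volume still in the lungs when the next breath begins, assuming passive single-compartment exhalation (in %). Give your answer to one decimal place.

Vt = flow × Ti = 0.5 L/s × 1.00 s × 1000 mL/L = 500.0 mL.
R = (PIP − Pplat)/V̇ = (19.3 − 13.8) / 0.5 = 5.5/0.5 = 11.0 cmH2O·s/L.
C = Vt/(Pplat − PEEP) = 500.0 / (13.8 − 5) = 500.0/8.8 = 56.818 mL/cmH2O.
τ = R × C = 11.0 × 0.05682 L/cmH2O = 0.625 s.
Fraction remaining at end-expiration = e^(−Te/τ) = e^(−1.13/0.625) = 0.164 → 16.4%.

16.4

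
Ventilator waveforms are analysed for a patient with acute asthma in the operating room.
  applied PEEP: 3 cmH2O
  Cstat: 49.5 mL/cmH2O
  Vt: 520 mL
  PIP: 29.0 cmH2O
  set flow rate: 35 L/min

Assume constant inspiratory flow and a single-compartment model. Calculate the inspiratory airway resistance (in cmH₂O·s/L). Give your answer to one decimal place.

26.6

Flow: 35 L/min ÷ 60 = 0.5833 L/s.
Equation of motion (constant flow): PIP = Vt/C + R·V̇ + PEEP.
R·V̇ = PIP − Vt/C − PEEP = 29.0 − 520/49.5 − 3 = 29.0 − 10.505 − 3 = 15.495 cmH2O.
R = 15.495 / 0.5833 = 26.564 cmH2O·s/L.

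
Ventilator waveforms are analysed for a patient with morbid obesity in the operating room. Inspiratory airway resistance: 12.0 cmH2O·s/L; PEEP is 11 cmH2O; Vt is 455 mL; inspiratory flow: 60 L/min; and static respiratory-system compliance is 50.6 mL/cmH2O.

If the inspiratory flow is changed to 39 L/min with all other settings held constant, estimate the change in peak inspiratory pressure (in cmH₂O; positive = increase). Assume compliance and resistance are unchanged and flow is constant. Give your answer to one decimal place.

Flow: 60 L/min ÷ 60 = 1 L/s.
New flow: 39 L/min ÷ 60 = 0.65 L/s.
PIP = Vt/C + R·V̇ + PEEP (constant-flow equation of motion).
Only the resistive term changes: ΔPIP = R × ΔV̇ = 12.0 × (0.65 − 1) = 12.0 × -0.35 = -4.2 cmH2O.

-4.2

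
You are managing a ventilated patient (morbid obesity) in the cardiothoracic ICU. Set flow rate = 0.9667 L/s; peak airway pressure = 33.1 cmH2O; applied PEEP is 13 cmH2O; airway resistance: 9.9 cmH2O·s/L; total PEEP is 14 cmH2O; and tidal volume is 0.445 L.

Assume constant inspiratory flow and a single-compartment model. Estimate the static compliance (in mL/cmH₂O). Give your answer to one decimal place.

46.7

Total PEEP = 14 cmH2O (set 13 + intrinsic 1); this is the baseline alveolar pressure.
Equation of motion (constant flow): PIP = Vt/C + R·V̇ + PEEP.
Vt/C = PIP − R·V̇ − PEEP = 33.1 − 9.9×0.9667 − 14 = 33.1 − 9.57 − 14 = 9.53 cmH2O.
C = Vt / 9.53 = 445 / 9.53 = 46.695 mL/cmH2O.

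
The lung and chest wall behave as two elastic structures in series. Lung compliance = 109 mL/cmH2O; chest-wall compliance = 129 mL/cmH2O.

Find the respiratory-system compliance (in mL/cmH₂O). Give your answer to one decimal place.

Lung and chest wall are elastances in series: 1/Crs = 1/CL + 1/Ccw.
1/Crs = 1/109 + 1/129 = 0.01693.
Crs = 59.067 mL/cmH2O.

59.1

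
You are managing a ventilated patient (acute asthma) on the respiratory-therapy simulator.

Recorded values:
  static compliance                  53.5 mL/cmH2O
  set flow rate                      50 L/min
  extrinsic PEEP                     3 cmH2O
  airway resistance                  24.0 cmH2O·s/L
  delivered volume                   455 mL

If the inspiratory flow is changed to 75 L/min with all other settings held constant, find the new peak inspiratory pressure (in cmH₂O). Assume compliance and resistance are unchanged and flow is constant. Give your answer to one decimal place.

Flow: 50 L/min ÷ 60 = 0.8333 L/s.
New flow: 75 L/min ÷ 60 = 1.25 L/s.
PIP = Vt/C + R·V̇ + PEEP (constant-flow equation of motion).
Only the resistive term changes: ΔPIP = R × ΔV̇ = 24.0 × (1.25 − 0.8333) = 24.0 × 0.4167 = 10.001 cmH2O.
Original PIP = 455/53.5 + 24.0×0.8333 + 3 = 31.504 cmH2O; new PIP = 31.504 + (10.001) = 41.505 cmH2O.

41.5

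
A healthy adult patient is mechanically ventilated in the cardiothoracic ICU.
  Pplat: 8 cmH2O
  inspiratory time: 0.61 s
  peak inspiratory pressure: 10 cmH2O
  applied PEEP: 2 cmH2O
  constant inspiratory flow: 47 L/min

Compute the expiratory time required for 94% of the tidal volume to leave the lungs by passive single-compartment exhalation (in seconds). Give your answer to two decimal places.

0.57

Flow: 47 L/min ÷ 60 = 0.7833 L/s.
Vt = flow × Ti = 0.7833 L/s × 0.61 s × 1000 mL/L = 477.81 mL.
R = (PIP − Pplat)/V̇ = (10 − 8) / 0.7833 = 2.0/0.7833 = 2.553 cmH2O·s/L.
C = Vt/(Pplat − PEEP) = 477.81 / (8 − 2) = 477.81/6.0 = 79.635 mL/cmH2O.
τ = R × C = 2.553 × 0.07964 L/cmH2O = 0.2033 s.
t = −τ·ln(1 − 0.94) = −0.2033·ln(0.06) = 0.572 s.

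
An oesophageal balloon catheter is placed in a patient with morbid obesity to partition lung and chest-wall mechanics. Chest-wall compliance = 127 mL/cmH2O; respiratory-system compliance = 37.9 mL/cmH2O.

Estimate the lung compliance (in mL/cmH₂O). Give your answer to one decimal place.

1/CL = 1/Crs − 1/Ccw.
1/CL = 1/37.9 − 1/127 = 0.01851.
CL = 54.025 mL/cmH2O.

54.0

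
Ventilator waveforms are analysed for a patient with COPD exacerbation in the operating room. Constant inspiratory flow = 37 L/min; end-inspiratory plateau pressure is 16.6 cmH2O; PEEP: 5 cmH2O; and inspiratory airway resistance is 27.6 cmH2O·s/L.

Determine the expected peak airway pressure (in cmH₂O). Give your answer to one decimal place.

33.6

Flow: 37 L/min ÷ 60 = 0.6167 L/s.
PIP = Pplat + Raw × flow = 16.6 + 27.6 × 0.6167 = 16.6 + 17.021 = 33.621 cmH2O.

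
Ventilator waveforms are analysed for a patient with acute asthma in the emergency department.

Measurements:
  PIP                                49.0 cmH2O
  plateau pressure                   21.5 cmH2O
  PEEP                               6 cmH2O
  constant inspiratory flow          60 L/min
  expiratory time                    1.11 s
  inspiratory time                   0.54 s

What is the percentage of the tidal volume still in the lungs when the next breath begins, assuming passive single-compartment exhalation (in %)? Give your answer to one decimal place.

31.4

Flow: 60 L/min ÷ 60 = 1 L/s.
Vt = flow × Ti = 1 L/s × 0.54 s × 1000 mL/L = 540.0 mL.
R = (PIP − Pplat)/V̇ = (49.0 − 21.5) / 1 = 27.5/1 = 27.5 cmH2O·s/L.
C = Vt/(Pplat − PEEP) = 540.0 / (21.5 − 6) = 540.0/15.5 = 34.839 mL/cmH2O.
τ = R × C = 27.5 × 0.03484 L/cmH2O = 0.9581 s.
Fraction remaining at end-expiration = e^(−Te/τ) = e^(−1.11/0.9581) = 0.3139 → 31.39%.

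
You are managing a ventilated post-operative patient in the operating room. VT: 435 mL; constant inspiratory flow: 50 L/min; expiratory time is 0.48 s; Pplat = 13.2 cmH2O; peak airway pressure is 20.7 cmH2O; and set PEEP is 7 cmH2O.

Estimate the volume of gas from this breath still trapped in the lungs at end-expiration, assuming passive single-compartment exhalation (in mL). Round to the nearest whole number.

Flow: 50 L/min ÷ 60 = 0.8333 L/s.
R = (PIP − Pplat)/V̇ = (20.7 − 13.2) / 0.8333 = 7.5/0.8333 = 9.0 cmH2O·s/L.
C = Vt/(Pplat − PEEP) = 435.0 / (13.2 − 7) = 435.0/6.2 = 70.161 mL/cmH2O.
τ = R × C = 9.0 × 0.07016 L/cmH2O = 0.6314 s.
Fraction remaining = e^(−Te/τ) = e^(−0.48/0.6314) = 0.4676.
Trapped volume = 435.0 × 0.4676 = 203.41 mL.

203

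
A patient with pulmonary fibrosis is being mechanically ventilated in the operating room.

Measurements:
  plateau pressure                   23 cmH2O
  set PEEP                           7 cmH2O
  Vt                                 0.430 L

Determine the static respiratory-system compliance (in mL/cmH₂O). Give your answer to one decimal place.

26.9

Cstat = Vt / (Pplat − PEEP) = 430 / (23 − 7) = 430 / 16.0 = 26.875 mL/cmH2O.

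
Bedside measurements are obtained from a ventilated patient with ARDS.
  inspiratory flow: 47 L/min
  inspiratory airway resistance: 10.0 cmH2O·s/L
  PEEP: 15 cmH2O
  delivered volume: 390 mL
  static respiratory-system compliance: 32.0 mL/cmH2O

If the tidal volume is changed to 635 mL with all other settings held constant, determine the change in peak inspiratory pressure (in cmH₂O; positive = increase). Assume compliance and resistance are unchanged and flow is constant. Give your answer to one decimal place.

PIP = Vt/C + R·V̇ + PEEP (constant-flow equation of motion).
Only the elastic term changes: ΔPIP = ΔVt / C = (635 − 390) / 32.0 = 7.656 cmH2O.

7.7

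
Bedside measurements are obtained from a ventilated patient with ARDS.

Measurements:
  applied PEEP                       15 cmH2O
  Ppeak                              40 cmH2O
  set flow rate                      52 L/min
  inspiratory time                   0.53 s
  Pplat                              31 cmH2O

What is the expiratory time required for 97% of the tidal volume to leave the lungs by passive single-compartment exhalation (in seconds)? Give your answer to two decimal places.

1.05

Flow: 52 L/min ÷ 60 = 0.8667 L/s.
Vt = flow × Ti = 0.8667 L/s × 0.53 s × 1000 mL/L = 459.35 mL.
R = (PIP − Pplat)/V̇ = (40 − 31) / 0.8667 = 9.0/0.8667 = 10.384 cmH2O·s/L.
C = Vt/(Pplat − PEEP) = 459.35 / (31 − 15) = 459.35/16.0 = 28.709 mL/cmH2O.
τ = R × C = 10.384 × 0.02871 L/cmH2O = 0.2981 s.
t = −τ·ln(1 − 0.97) = −0.2981·ln(0.03) = 1.045 s.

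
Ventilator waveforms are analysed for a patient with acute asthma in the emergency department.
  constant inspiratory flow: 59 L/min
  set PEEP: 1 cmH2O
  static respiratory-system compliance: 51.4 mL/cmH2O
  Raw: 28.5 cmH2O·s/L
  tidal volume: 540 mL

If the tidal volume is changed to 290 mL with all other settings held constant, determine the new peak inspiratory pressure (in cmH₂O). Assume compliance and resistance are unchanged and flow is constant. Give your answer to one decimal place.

Flow: 59 L/min ÷ 60 = 0.9833 L/s.
PIP = Vt/C + R·V̇ + PEEP (constant-flow equation of motion).
Only the elastic term changes: ΔPIP = ΔVt / C = (290 − 540) / 51.4 = -4.864 cmH2O.
Original PIP = 540/51.4 + 28.5×0.9833 + 1 = 39.53 cmH2O; new PIP = 39.53 + (-4.864) = 34.666 cmH2O.

34.7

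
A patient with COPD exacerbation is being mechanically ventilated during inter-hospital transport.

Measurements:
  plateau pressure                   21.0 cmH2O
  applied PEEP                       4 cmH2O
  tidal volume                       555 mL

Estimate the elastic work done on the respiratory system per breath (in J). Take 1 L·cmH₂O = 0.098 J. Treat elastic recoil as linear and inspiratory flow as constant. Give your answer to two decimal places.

0.46

Elastic work ≈ ½ × (Pplat − PEEP) × Vt = 0.5 × (21.0 − 4) × 0.555 L = 0.5 × 17.0 × 0.555 = 4.718 L·cmH2O.
× 0.098 J/(L·cmH2O) → 0.4624 J.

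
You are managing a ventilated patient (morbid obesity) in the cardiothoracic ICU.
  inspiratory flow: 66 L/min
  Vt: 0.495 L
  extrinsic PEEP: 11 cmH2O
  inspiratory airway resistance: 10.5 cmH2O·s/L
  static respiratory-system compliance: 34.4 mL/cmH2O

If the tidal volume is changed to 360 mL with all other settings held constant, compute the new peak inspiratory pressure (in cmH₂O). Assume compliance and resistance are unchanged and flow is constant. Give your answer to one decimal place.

33.0

Flow: 66 L/min ÷ 60 = 1.1 L/s.
PIP = Vt/C + R·V̇ + PEEP (constant-flow equation of motion).
Only the elastic term changes: ΔPIP = ΔVt / C = (360 − 495) / 34.4 = -3.924 cmH2O.
Original PIP = 495/34.4 + 10.5×1.1 + 11 = 36.94 cmH2O; new PIP = 36.94 + (-3.924) = 33.016 cmH2O.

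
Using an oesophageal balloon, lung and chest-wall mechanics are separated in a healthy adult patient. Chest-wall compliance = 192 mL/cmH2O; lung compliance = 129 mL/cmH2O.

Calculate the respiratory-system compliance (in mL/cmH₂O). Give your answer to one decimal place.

77.2

Lung and chest wall are elastances in series: 1/Crs = 1/CL + 1/Ccw.
1/Crs = 1/129 + 1/192 = 0.01296.
Crs = 77.16 mL/cmH2O.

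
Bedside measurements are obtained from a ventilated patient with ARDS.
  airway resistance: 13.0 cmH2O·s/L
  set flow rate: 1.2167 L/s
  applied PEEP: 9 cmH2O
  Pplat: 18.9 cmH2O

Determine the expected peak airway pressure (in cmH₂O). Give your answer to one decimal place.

34.7

PIP = Pplat + Raw × flow = 18.9 + 13.0 × 1.2167 = 18.9 + 15.817 = 34.717 cmH2O.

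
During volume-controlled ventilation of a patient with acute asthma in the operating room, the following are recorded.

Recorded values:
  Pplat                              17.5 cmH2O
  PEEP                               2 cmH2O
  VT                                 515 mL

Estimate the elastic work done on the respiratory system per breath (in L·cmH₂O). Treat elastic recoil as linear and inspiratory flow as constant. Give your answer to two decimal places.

Elastic work ≈ ½ × (Pplat − PEEP) × Vt = 0.5 × (17.5 − 2) × 0.515 L = 0.5 × 15.5 × 0.515 = 3.991 L·cmH2O.

3.99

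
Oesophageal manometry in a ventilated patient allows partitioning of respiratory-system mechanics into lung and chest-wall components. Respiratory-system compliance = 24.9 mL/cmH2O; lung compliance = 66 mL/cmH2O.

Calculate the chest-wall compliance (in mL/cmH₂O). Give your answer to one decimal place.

40.0

1/Ccw = 1/Crs − 1/CL.
1/Ccw = 1/24.9 − 1/66 = 0.02501.
Ccw = 39.984 mL/cmH2O.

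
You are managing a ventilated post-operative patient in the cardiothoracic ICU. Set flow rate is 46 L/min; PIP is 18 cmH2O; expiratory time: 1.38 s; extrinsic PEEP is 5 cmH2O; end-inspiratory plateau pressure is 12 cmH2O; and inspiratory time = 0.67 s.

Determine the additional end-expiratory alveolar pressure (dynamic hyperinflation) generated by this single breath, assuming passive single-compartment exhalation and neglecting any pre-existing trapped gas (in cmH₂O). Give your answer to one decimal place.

0.6

Flow: 46 L/min ÷ 60 = 0.7667 L/s.
Vt = flow × Ti = 0.7667 L/s × 0.67 s × 1000 mL/L = 513.69 mL.
R = (PIP − Pplat)/V̇ = (18 − 12) / 0.7667 = 6.0/0.7667 = 7.826 cmH2O·s/L.
C = Vt/(Pplat − PEEP) = 513.69 / (12 − 5) = 513.69/7.0 = 73.384 mL/cmH2O.
τ = R × C = 7.826 × 0.07338 L/cmH2O = 0.5743 s.
Fraction remaining = e^(−Te/τ) = e^(−1.38/0.5743) = 0.09045; trapped volume = 513.69 × 0.09045 = 46.463 mL.
Additional alveolar pressure from trapping ≈ V_trapped / C = 46.463 / 73.384 = 0.6331 cmH2O.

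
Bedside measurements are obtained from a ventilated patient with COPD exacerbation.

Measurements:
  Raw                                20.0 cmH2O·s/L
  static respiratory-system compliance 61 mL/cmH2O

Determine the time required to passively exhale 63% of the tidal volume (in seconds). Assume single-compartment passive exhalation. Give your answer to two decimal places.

τ = R × C = 20.0 × 61 mL/cmH2O = 20.0 × 0.061 L/cmH2O = 1.22 s.
Exhaled fraction f = 1 − e^(−t/τ) → t = −τ·ln(1 − f) = −1.22·ln(0.37) = 1.213 s.

1.21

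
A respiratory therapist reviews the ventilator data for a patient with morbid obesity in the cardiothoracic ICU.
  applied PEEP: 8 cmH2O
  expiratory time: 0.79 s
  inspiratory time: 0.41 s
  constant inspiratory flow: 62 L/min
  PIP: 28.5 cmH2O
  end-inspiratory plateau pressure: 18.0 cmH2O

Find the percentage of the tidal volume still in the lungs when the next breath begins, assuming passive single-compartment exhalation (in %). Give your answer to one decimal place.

16.0

Flow: 62 L/min ÷ 60 = 1.0333 L/s.
Vt = flow × Ti = 1.0333 L/s × 0.41 s × 1000 mL/L = 423.65 mL.
R = (PIP − Pplat)/V̇ = (28.5 − 18.0) / 1.0333 = 10.5/1.0333 = 10.162 cmH2O·s/L.
C = Vt/(Pplat − PEEP) = 423.65 / (18.0 − 8) = 423.65/10.0 = 42.365 mL/cmH2O.
τ = R × C = 10.162 × 0.04237 L/cmH2O = 0.4306 s.
Fraction remaining at end-expiration = e^(−Te/τ) = e^(−0.79/0.4306) = 0.1597 → 15.97%.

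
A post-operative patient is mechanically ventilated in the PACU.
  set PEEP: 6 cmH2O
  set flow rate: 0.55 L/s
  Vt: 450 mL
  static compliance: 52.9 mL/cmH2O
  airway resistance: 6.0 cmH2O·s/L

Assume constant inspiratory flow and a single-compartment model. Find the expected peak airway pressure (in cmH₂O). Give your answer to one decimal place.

Equation of motion (constant flow): PIP = Vt/C + R·V̇ + PEEP.
PIP = 450/52.9 + 6.0×0.55 + 6 = 8.507 + 3.3 + 6 = 17.807 cmH2O.

17.8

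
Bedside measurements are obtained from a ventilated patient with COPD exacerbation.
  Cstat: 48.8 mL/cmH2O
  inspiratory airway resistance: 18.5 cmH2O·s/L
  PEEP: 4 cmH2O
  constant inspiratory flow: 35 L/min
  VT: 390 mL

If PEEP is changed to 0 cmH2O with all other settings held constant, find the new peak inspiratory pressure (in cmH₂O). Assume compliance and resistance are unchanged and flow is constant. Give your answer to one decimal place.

18.8

Flow: 35 L/min ÷ 60 = 0.5833 L/s.
PIP = Vt/C + R·V̇ + PEEP (constant-flow equation of motion).
Only the baseline term changes: ΔPIP = ΔPEEP = 0 − 4 = -4.0 cmH2O.
Original PIP = 390/48.8 + 18.5×0.5833 + 4 = 22.783 cmH2O; new PIP = 22.783 + (-4.0) = 18.783 cmH2O.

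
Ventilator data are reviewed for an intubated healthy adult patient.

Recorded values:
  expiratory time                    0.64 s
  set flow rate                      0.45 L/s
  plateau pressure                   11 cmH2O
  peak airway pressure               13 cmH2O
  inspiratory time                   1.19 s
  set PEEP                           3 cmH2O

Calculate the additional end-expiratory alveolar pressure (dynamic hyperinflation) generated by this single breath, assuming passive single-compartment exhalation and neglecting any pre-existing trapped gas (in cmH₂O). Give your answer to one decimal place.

0.9

Vt = flow × Ti = 0.45 L/s × 1.19 s × 1000 mL/L = 535.5 mL.
R = (PIP − Pplat)/V̇ = (13 − 11) / 0.45 = 2.0/0.45 = 4.444 cmH2O·s/L.
C = Vt/(Pplat − PEEP) = 535.5 / (11 − 3) = 535.5/8.0 = 66.938 mL/cmH2O.
τ = R × C = 4.444 × 0.06694 L/cmH2O = 0.2975 s.
Fraction remaining = e^(−Te/τ) = e^(−0.64/0.2975) = 0.1163; trapped volume = 535.5 × 0.1163 = 62.279 mL.
Additional alveolar pressure from trapping ≈ V_trapped / C = 62.279 / 66.938 = 0.9304 cmH2O.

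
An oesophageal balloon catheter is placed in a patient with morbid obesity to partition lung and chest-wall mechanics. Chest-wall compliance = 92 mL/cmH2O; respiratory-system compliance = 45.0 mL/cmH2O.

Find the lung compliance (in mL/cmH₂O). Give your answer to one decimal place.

88.1

1/CL = 1/Crs − 1/Ccw.
1/CL = 1/45.0 − 1/92 = 0.01135.
CL = 88.106 mL/cmH2O.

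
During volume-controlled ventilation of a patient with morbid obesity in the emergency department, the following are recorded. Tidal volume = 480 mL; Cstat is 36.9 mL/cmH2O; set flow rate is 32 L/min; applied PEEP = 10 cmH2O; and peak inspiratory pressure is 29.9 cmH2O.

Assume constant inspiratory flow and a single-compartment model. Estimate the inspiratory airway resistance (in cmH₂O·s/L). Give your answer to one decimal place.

Flow: 32 L/min ÷ 60 = 0.5333 L/s.
Equation of motion (constant flow): PIP = Vt/C + R·V̇ + PEEP.
R·V̇ = PIP − Vt/C − PEEP = 29.9 − 480/36.9 − 10 = 29.9 − 13.008 − 10 = 6.892 cmH2O.
R = 6.892 / 0.5333 = 12.923 cmH2O·s/L.

12.9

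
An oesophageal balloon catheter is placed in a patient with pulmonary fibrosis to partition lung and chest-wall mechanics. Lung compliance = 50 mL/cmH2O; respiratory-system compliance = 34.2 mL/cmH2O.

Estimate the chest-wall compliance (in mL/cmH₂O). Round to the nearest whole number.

1/Ccw = 1/Crs − 1/CL.
1/Ccw = 1/34.2 − 1/50 = 0.00924.
Ccw = 108.23 mL/cmH2O.

108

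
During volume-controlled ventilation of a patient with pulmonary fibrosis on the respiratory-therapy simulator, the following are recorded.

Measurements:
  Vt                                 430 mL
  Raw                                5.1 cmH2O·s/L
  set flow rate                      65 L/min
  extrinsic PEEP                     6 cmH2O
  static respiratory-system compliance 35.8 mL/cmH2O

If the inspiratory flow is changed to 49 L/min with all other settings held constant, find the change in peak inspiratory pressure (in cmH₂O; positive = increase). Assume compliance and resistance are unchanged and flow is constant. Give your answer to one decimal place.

-1.4

Flow: 65 L/min ÷ 60 = 1.0833 L/s.
New flow: 49 L/min ÷ 60 = 0.8167 L/s.
PIP = Vt/C + R·V̇ + PEEP (constant-flow equation of motion).
Only the resistive term changes: ΔPIP = R × ΔV̇ = 5.1 × (0.8167 − 1.0833) = 5.1 × -0.2666 = -1.36 cmH2O.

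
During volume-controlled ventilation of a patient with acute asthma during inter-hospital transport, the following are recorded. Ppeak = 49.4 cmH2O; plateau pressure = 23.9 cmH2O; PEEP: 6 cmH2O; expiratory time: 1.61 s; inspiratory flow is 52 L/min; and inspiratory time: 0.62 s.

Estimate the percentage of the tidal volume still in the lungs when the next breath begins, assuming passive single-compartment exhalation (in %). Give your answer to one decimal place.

16.2

Flow: 52 L/min ÷ 60 = 0.8667 L/s.
Vt = flow × Ti = 0.8667 L/s × 0.62 s × 1000 mL/L = 537.35 mL.
R = (PIP − Pplat)/V̇ = (49.4 − 23.9) / 0.8667 = 25.5/0.8667 = 29.422 cmH2O·s/L.
C = Vt/(Pplat − PEEP) = 537.35 / (23.9 − 6) = 537.35/17.9 = 30.02 mL/cmH2O.
τ = R × C = 29.422 × 0.03002 L/cmH2O = 0.8832 s.
Fraction remaining at end-expiration = e^(−Te/τ) = e^(−1.61/0.8832) = 0.1616 → 16.16%.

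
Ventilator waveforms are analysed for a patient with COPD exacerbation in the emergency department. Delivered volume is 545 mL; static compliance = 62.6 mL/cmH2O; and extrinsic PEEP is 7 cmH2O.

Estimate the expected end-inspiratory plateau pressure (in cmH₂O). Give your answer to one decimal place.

15.7

Pplat = PEEP + Vt / Cstat = 7 + 545 / 62.6 = 7 + 8.706 = 15.706 cmH2O.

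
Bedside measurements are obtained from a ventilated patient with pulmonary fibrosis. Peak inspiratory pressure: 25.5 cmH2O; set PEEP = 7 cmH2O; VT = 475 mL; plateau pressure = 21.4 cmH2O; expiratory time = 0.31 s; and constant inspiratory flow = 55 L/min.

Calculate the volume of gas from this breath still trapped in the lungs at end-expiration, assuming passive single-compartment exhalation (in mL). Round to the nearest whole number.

58

Flow: 55 L/min ÷ 60 = 0.9167 L/s.
R = (PIP − Pplat)/V̇ = (25.5 − 21.4) / 0.9167 = 4.1/0.9167 = 4.473 cmH2O·s/L.
C = Vt/(Pplat − PEEP) = 475.0 / (21.4 − 7) = 475.0/14.4 = 32.986 mL/cmH2O.
τ = R × C = 4.473 × 0.03299 L/cmH2O = 0.1476 s.
Fraction remaining = e^(−Te/τ) = e^(−0.31/0.1476) = 0.1224.
Trapped volume = 475.0 × 0.1224 = 58.14 mL.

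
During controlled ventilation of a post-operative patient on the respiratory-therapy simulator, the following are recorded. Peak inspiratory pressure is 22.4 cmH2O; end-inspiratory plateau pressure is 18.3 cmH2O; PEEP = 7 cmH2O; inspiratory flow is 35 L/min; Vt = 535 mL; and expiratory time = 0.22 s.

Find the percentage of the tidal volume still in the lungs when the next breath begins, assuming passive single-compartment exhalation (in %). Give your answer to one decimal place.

Flow: 35 L/min ÷ 60 = 0.5833 L/s.
R = (PIP − Pplat)/V̇ = (22.4 − 18.3) / 0.5833 = 4.1/0.5833 = 7.029 cmH2O·s/L.
C = Vt/(Pplat − PEEP) = 535.0 / (18.3 − 7) = 535.0/11.3 = 47.345 mL/cmH2O.
τ = R × C = 7.029 × 0.04735 L/cmH2O = 0.3328 s.
Fraction remaining at end-expiration = e^(−Te/τ) = e^(−0.22/0.3328) = 0.5163 → 51.63%.

51.6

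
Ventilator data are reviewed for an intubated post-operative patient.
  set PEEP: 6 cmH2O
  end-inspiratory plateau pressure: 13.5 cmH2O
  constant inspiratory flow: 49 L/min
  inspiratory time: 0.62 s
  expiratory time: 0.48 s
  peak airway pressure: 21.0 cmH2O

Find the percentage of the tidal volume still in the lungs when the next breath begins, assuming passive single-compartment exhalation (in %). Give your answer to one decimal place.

Flow: 49 L/min ÷ 60 = 0.8167 L/s.
Vt = flow × Ti = 0.8167 L/s × 0.62 s × 1000 mL/L = 506.35 mL.
R = (PIP − Pplat)/V̇ = (21.0 − 13.5) / 0.8167 = 7.5/0.8167 = 9.183 cmH2O·s/L.
C = Vt/(Pplat − PEEP) = 506.35 / (13.5 − 6) = 506.35/7.5 = 67.513 mL/cmH2O.
τ = R × C = 9.183 × 0.06751 L/cmH2O = 0.6199 s.
Fraction remaining at end-expiration = e^(−Te/τ) = e^(−0.48/0.6199) = 0.461 → 46.1%.

46.1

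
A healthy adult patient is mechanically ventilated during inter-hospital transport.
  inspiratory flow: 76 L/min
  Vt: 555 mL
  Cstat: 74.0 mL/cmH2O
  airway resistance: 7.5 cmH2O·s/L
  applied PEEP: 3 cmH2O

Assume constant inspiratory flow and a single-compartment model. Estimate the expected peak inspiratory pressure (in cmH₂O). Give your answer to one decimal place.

Flow: 76 L/min ÷ 60 = 1.2667 L/s.
Equation of motion (constant flow): PIP = Vt/C + R·V̇ + PEEP.
PIP = 555/74.0 + 7.5×1.2667 + 3 = 7.5 + 9.5 + 3 = 20.0 cmH2O.

20.0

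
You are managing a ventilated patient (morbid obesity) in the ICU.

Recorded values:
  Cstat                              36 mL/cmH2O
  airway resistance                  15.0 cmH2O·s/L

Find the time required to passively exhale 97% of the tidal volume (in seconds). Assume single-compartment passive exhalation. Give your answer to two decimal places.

τ = R × C = 15.0 × 36 mL/cmH2O = 15.0 × 0.036 L/cmH2O = 0.54 s.
Exhaled fraction f = 1 − e^(−t/τ) → t = −τ·ln(1 − f) = −0.54·ln(0.03) = 1.894 s.

1.89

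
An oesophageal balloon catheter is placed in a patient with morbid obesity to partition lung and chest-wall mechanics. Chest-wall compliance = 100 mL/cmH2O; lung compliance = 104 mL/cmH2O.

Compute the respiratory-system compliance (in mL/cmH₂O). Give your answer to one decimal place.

51.0

Lung and chest wall are elastances in series: 1/Crs = 1/CL + 1/Ccw.
1/Crs = 1/104 + 1/100 = 0.01962.
Crs = 50.968 mL/cmH2O.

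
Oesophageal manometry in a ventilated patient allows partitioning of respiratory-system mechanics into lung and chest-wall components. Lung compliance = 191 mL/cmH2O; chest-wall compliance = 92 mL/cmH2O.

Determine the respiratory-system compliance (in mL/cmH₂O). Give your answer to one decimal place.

Lung and chest wall are elastances in series: 1/Crs = 1/CL + 1/Ccw.
1/Crs = 1/191 + 1/92 = 0.01611.
Crs = 62.073 mL/cmH2O.

62.1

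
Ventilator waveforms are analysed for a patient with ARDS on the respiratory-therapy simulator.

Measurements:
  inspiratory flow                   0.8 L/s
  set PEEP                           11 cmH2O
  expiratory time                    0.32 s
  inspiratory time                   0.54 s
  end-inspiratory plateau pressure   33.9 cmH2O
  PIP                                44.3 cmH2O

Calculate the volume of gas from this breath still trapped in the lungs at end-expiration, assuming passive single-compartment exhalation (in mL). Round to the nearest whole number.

Vt = flow × Ti = 0.8 L/s × 0.54 s × 1000 mL/L = 432.0 mL.
R = (PIP − Pplat)/V̇ = (44.3 − 33.9) / 0.8 = 10.4/0.8 = 13.0 cmH2O·s/L.
C = Vt/(Pplat − PEEP) = 432.0 / (33.9 − 11) = 432.0/22.9 = 18.865 mL/cmH2O.
τ = R × C = 13.0 × 0.01887 L/cmH2O = 0.2453 s.
Fraction remaining = e^(−Te/τ) = e^(−0.32/0.2453) = 0.2713.
Trapped volume = 432.0 × 0.2713 = 117.2 mL.

117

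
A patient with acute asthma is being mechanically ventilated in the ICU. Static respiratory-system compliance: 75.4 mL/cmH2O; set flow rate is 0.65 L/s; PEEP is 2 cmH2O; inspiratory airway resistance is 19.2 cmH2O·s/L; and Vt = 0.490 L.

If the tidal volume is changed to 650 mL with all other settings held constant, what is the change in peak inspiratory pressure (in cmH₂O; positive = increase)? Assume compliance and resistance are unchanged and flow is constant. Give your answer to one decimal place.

2.1

PIP = Vt/C + R·V̇ + PEEP (constant-flow equation of motion).
Only the elastic term changes: ΔPIP = ΔVt / C = (650 − 490) / 75.4 = 2.122 cmH2O.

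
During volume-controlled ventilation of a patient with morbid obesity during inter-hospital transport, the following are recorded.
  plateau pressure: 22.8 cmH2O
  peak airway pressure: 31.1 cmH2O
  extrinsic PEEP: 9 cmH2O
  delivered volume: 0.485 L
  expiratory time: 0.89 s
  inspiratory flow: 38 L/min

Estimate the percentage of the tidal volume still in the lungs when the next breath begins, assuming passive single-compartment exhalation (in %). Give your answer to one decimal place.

Flow: 38 L/min ÷ 60 = 0.6333 L/s.
R = (PIP − Pplat)/V̇ = (31.1 − 22.8) / 0.6333 = 8.3/0.6333 = 13.106 cmH2O·s/L.
C = Vt/(Pplat − PEEP) = 485.0 / (22.8 − 9) = 485.0/13.8 = 35.145 mL/cmH2O.
τ = R × C = 13.106 × 0.03515 L/cmH2O = 0.4607 s.
Fraction remaining at end-expiration = e^(−Te/τ) = e^(−0.89/0.4607) = 0.1449 → 14.49%.

14.5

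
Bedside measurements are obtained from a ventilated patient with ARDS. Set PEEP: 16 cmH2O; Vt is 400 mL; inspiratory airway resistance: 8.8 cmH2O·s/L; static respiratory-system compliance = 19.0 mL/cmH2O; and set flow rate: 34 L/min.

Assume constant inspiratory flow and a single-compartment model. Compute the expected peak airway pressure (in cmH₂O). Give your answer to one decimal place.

42.0

Flow: 34 L/min ÷ 60 = 0.5667 L/s.
Equation of motion (constant flow): PIP = Vt/C + R·V̇ + PEEP.
PIP = 400/19.0 + 8.8×0.5667 + 16 = 21.053 + 4.987 + 16 = 42.04 cmH2O.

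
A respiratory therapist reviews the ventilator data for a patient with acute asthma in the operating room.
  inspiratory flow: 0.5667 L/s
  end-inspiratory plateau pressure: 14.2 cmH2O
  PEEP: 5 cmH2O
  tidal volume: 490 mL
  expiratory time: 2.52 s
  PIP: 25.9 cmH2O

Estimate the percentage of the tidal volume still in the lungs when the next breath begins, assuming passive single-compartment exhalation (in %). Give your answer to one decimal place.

R = (PIP − Pplat)/V̇ = (25.9 − 14.2) / 0.5667 = 11.7/0.5667 = 20.646 cmH2O·s/L.
C = Vt/(Pplat − PEEP) = 490.0 / (14.2 − 5) = 490.0/9.2 = 53.261 mL/cmH2O.
τ = R × C = 20.646 × 0.05326 L/cmH2O = 1.1 s.
Fraction remaining at end-expiration = e^(−Te/τ) = e^(−2.52/1.1) = 0.1012 → 10.12%.

10.1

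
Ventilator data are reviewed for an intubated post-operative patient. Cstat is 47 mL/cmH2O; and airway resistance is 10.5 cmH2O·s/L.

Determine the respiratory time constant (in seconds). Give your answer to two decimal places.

τ = R × C = 10.5 × 47 mL/cmH2O = 10.5 × 0.047 L/cmH2O = 0.4935 s.

0.49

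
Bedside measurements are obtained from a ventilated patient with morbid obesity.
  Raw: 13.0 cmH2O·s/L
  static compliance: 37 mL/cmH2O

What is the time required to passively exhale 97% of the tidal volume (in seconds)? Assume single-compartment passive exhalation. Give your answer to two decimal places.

τ = R × C = 13.0 × 37 mL/cmH2O = 13.0 × 0.037 L/cmH2O = 0.481 s.
Exhaled fraction f = 1 − e^(−t/τ) → t = −τ·ln(1 − f) = −0.481·ln(0.03) = 1.687 s.

1.69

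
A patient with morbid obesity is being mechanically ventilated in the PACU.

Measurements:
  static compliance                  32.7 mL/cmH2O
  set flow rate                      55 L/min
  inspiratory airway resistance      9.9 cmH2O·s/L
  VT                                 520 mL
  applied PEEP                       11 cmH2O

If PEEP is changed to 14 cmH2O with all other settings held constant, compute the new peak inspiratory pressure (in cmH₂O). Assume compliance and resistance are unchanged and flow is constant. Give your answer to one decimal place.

39.0

Flow: 55 L/min ÷ 60 = 0.9167 L/s.
PIP = Vt/C + R·V̇ + PEEP (constant-flow equation of motion).
Only the baseline term changes: ΔPIP = ΔPEEP = 14 − 11 = 3.0 cmH2O.
Original PIP = 520/32.7 + 9.9×0.9167 + 11 = 35.977 cmH2O; new PIP = 35.977 + (3.0) = 38.977 cmH2O.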